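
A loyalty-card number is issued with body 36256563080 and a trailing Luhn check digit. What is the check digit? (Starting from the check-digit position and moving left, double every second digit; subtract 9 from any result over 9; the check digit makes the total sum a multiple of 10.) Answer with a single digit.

7

Partial digits right→left: 0 8 0 3 6 5 6 5 2 6 3
Double every second digit counting from the check-digit position (so the 1st, 3rd, 5th, ... of the partial from the right).
  doubled (with −9 where >9): 0 0 3 3 4 6 → sum 16
  kept as-is: 8 3 5 5 6 → sum 27
Total = 16 + 27 = 43.
Check digit = (10 − (43 mod 10)) mod 10 = 7.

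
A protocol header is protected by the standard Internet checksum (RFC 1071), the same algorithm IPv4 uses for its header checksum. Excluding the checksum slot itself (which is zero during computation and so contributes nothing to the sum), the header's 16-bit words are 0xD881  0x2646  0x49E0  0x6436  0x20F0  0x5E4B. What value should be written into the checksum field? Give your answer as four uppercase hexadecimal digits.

D3E5

One's-complement addition (fold any carry out of bit 15 back into bit 0):
  0xD881 + 0x2646 = 0x0FEC7
  0xFEC7 + 0x49E0 = 0x148A7 → wrap carry → 0x48A8
  0x48A8 + 0x6436 = 0x0ACDE
  0xACDE + 0x20F0 = 0x0CDCE
  0xCDCE + 0x5E4B = 0x12C19 → wrap carry → 0x2C1A
One's-complement sum = 0x2C1A.
Checksum = ~0x2C1A & 0xFFFF = 0xD3E5.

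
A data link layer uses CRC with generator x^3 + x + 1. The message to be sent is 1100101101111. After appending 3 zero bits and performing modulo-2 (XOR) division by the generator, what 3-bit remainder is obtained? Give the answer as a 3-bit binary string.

100

Append 3 zeros: 1100101101111000. Divide by 1011 (XOR where the leading bit is 1):
  pos 0: 1100 XOR 1011 = 0111
  pos 1: 1111 XOR 1011 = 0100
  pos 2: 1000 XOR 1011 = 0011
  pos 4: 1111 XOR 1011 = 0100
  pos 5: 1000 XOR 1011 = 0011
  pos 7: 1111 XOR 1011 = 0100
  pos 8: 1001 XOR 1011 = 0010
  pos 10: 1010 XOR 1011 = 0001
Remainder (last 3 bits) = 100. This is the CRC / FCS.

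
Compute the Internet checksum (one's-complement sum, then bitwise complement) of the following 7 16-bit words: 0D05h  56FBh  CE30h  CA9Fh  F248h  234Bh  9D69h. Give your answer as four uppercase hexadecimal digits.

5031

One's-complement addition (fold any carry out of bit 15 back into bit 0):
  0x0D05 + 0x56FB = 0x06400
  0x6400 + 0xCE30 = 0x13230 → wrap carry → 0x3231
  0x3231 + 0xCA9F = 0x0FCD0
  0xFCD0 + 0xF248 = 0x1EF18 → wrap carry → 0xEF19
  0xEF19 + 0x234B = 0x11264 → wrap carry → 0x1265
  0x1265 + 0x9D69 = 0x0AFCE
One's-complement sum = 0xAFCE.
Checksum = ~0xAFCE & 0xFFFF = 0x5031.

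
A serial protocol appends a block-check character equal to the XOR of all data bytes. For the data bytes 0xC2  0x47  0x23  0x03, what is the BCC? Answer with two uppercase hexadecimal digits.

XOR the bytes together:
  start with 0xC2
  0xC2 ⊕ 0x47 = 0x85
  0x85 ⊕ 0x23 = 0xA6
  0xA6 ⊕ 0x03 = 0xA5

A5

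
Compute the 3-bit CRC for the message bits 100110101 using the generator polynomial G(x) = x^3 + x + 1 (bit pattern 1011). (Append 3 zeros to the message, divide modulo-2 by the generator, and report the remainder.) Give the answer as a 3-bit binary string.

001

Append 3 zeros: 100110101000. Divide by 1011 (XOR where the leading bit is 1):
  pos 0: 1001 XOR 1011 = 0010
  pos 2: 1010 XOR 1011 = 0001
  pos 5: 1101 XOR 1011 = 0110
  pos 6: 1100 XOR 1011 = 0111
  pos 7: 1110 XOR 1011 = 0101
  pos 8: 1010 XOR 1011 = 0001
Remainder (last 3 bits) = 001. This is the CRC / FCS.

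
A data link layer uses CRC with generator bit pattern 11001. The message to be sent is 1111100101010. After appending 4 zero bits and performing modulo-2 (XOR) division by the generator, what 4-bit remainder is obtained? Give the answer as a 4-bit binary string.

0011

Append 4 zeros: 11111001010100000. Divide by 11001 (XOR where the leading bit is 1):
  pos 0: 11111 XOR 11001 = 00110
  pos 2: 11000 XOR 11001 = 00001
  pos 6: 11010 XOR 11001 = 00011
  pos 9: 11100 XOR 11001 = 00101
  pos 11: 10100 XOR 11001 = 01101
  pos 12: 11010 XOR 11001 = 00011
Remainder (last 4 bits) = 0011. This is the CRC / FCS.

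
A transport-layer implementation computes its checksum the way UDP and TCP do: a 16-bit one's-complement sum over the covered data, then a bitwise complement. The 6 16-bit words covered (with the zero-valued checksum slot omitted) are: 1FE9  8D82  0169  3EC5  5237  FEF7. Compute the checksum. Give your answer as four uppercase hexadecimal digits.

C136

One's-complement addition (fold any carry out of bit 15 back into bit 0):
  0x1FE9 + 0x8D82 = 0x0AD6B
  0xAD6B + 0x0169 = 0x0AED4
  0xAED4 + 0x3EC5 = 0x0ED99
  0xED99 + 0x5237 = 0x13FD0 → wrap carry → 0x3FD1
  0x3FD1 + 0xFEF7 = 0x13EC8 → wrap carry → 0x3EC9
One's-complement sum = 0x3EC9.
Checksum = ~0x3EC9 & 0xFFFF = 0xC136.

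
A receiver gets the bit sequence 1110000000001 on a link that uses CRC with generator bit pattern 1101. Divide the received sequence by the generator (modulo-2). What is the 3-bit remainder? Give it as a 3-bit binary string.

000

Modulo-2 division of 1110000000001 by 1101:
  pos 0: 1110 XOR 1101 = 0011
  pos 2: 1100 XOR 1101 = 0001
  pos 5: 1000 XOR 1101 = 0101
  pos 6: 1010 XOR 1101 = 0111
  pos 7: 1110 XOR 1101 = 0011
  pos 9: 1101 XOR 1101 = 0000
Remainder = 000 (zero — the frame passes the CRC check).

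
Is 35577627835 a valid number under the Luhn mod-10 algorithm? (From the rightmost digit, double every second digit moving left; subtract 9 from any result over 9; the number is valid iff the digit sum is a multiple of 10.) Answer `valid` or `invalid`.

valid

From the right, keep odd positions and double even positions (subtract 9 from any doubled value over 9):
  doubled (positions 2,4,...): 6 5 3 5 1 → sum 20
  kept (positions 1,3,...): 5 8 2 7 5 3 → sum 30
Total = 50.
50 mod 10 = 0, so the number is valid.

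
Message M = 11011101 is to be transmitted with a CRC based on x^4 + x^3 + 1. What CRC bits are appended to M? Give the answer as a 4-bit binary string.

Append 4 zeros: 110111010000. Divide by 11001 (XOR where the leading bit is 1):
  pos 0: 11011 XOR 11001 = 00010
  pos 3: 10101 XOR 11001 = 01100
  pos 4: 11000 XOR 11001 = 00001
Remainder (last 4 bits) = 1000. This is the CRC / FCS.

1000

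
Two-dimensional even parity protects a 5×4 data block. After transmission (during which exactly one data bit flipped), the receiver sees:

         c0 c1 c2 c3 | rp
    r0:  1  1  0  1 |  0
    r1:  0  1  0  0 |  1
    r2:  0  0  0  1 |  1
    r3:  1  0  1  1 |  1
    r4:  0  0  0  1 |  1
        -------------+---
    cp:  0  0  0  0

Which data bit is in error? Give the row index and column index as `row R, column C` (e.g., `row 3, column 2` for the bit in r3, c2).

Recompute each row's even parity and compare to rp:
  r0: data parity 1, sent rp 0 → mismatch
  r1: data parity 1, sent rp 1 → ok
  r2: data parity 1, sent rp 1 → ok
  r3: data parity 1, sent rp 1 → ok
  r4: data parity 1, sent rp 1 → ok
Recompute each column's even parity and compare to cp:
  c0: data parity 0, sent cp 0 → ok
  c1: data parity 0, sent cp 0 → ok
  c2: data parity 1, sent cp 0 → mismatch
  c3: data parity 0, sent cp 0 → ok
Exactly one row (r0) and one column (c2) fail → the flipped bit is at their intersection.

row 0, column 2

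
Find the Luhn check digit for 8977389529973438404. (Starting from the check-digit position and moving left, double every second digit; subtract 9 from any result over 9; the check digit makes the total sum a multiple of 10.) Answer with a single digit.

5

Partial digits right→left: 4 0 4 8 3 4 3 7 9 9 2 5 9 8 3 7 7 9 8
Double every second digit counting from the check-digit position (so the 1st, 3rd, 5th, ... of the partial from the right).
  doubled (with −9 where >9): 8 8 6 6 9 4 9 6 5 7 → sum 68
  kept as-is: 0 8 4 7 9 5 8 7 9 → sum 57
Total = 68 + 57 = 125.
Check digit = (10 − (125 mod 10)) mod 10 = 5.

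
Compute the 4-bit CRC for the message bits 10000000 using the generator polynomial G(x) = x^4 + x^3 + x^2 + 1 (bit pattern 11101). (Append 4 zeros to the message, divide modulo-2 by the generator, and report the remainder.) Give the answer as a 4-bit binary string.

Append 4 zeros: 100000000000. Divide by 11101 (XOR where the leading bit is 1):
  pos 0: 10000 XOR 11101 = 01101
  pos 1: 11010 XOR 11101 = 00111
  pos 3: 11100 XOR 11101 = 00001
  pos 7: 10000 XOR 11101 = 01101
Remainder (last 4 bits) = 1101. This is the CRC / FCS.

1101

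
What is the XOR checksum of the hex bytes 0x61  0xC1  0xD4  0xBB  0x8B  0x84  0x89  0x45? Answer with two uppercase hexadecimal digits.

XOR the bytes together:
  start with 0x61
  0x61 ⊕ 0xC1 = 0xA0
  0xA0 ⊕ 0xD4 = 0x74
  0x74 ⊕ 0xBB = 0xCF
  0xCF ⊕ 0x8B = 0x44
  0x44 ⊕ 0x84 = 0xC0
  0xC0 ⊕ 0x89 = 0x49
  0x49 ⊕ 0x45 = 0x0C

0C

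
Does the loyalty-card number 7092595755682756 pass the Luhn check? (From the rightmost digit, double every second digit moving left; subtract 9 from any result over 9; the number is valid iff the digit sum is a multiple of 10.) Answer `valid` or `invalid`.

From the right, keep odd positions and double even positions (subtract 9 from any doubled value over 9):
  doubled (positions 2,4,...): 1 4 3 1 1 1 9 5 → sum 25
  kept (positions 1,3,...): 6 7 8 5 7 9 2 0 → sum 44
Total = 69.
69 mod 10 = 9, so the number is invalid.

invalid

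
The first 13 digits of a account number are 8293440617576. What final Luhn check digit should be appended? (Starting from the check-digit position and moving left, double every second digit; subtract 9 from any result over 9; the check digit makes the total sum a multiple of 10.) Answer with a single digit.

Partial digits right→left: 6 7 5 7 1 6 0 4 4 3 9 2 8
Double every second digit counting from the check-digit position (so the 1st, 3rd, 5th, ... of the partial from the right).
  doubled (with −9 where >9): 3 1 2 0 8 9 7 → sum 30
  kept as-is: 7 7 6 4 3 2 → sum 29
Total = 30 + 29 = 59.
Check digit = (10 − (59 mod 10)) mod 10 = 1.

1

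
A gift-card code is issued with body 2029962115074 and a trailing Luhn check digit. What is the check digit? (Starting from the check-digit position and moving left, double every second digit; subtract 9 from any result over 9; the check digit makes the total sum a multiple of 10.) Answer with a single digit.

1

Partial digits right→left: 4 7 0 5 1 1 2 6 9 9 2 0 2
Double every second digit counting from the check-digit position (so the 1st, 3rd, 5th, ... of the partial from the right).
  doubled (with −9 where >9): 8 0 2 4 9 4 4 → sum 31
  kept as-is: 7 5 1 6 9 0 → sum 28
Total = 31 + 28 = 59.
Check digit = (10 − (59 mod 10)) mod 10 = 1.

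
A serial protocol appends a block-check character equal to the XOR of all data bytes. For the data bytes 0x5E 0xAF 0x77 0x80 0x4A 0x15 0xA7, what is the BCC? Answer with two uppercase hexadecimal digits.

XOR the bytes together:
  start with 0x5E
  0x5E ⊕ 0xAF = 0xF1
  0xF1 ⊕ 0x77 = 0x86
  0x86 ⊕ 0x80 = 0x06
  0x06 ⊕ 0x4A = 0x4C
  0x4C ⊕ 0x15 = 0x59
  0x59 ⊕ 0xA7 = 0xFE

FE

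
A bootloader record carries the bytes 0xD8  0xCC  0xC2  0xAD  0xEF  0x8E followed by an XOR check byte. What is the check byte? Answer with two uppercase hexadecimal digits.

XOR the bytes together:
  start with 0xD8
  0xD8 ⊕ 0xCC = 0x14
  0x14 ⊕ 0xC2 = 0xD6
  0xD6 ⊕ 0xAD = 0x7B
  0x7B ⊕ 0xEF = 0x94
  0x94 ⊕ 0x8E = 0x1A

1A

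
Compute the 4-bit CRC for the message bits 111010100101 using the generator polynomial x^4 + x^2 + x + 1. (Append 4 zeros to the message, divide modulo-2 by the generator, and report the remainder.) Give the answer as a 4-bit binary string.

0111

Append 4 zeros: 1110101001010000. Divide by 10111 (XOR where the leading bit is 1):
  pos 0: 11101 XOR 10111 = 01010
  pos 1: 10100 XOR 10111 = 00011
  pos 4: 11100 XOR 10111 = 01011
  pos 5: 10111 XOR 10111 = 00000
  pos 11: 10000 XOR 10111 = 00111
Remainder (last 4 bits) = 0111. This is the CRC / FCS.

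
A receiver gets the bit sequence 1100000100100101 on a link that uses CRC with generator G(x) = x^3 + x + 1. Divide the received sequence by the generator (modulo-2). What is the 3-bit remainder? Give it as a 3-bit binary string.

011

Modulo-2 division of 1100000100100101 by 1011:
  pos 0: 1100 XOR 1011 = 0111
  pos 1: 1110 XOR 1011 = 0101
  pos 2: 1010 XOR 1011 = 0001
  pos 5: 1010 XOR 1011 = 0001
  pos 8: 1010 XOR 1011 = 0001
  pos 11: 1010 XOR 1011 = 0001
Remainder = 011 (nonzero — an error is detected).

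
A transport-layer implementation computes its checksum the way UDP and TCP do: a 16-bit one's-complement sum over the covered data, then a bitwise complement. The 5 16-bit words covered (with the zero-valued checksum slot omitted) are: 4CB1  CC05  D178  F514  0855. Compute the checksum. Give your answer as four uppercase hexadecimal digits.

One's-complement addition (fold any carry out of bit 15 back into bit 0):
  0x4CB1 + 0xCC05 = 0x118B6 → wrap carry → 0x18B7
  0x18B7 + 0xD178 = 0x0EA2F
  0xEA2F + 0xF514 = 0x1DF43 → wrap carry → 0xDF44
  0xDF44 + 0x0855 = 0x0E799
One's-complement sum = 0xE799.
Checksum = ~0xE799 & 0xFFFF = 0x1866.

1866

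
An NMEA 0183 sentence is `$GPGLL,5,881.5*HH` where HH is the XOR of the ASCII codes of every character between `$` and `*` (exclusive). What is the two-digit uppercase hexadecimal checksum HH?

XOR the ASCII codes of the payload characters:
  'G' = 0x47 → acc = 0x47
  'P' = 0x50 → acc = 0x17
  'G' = 0x47 → acc = 0x50
  'L' = 0x4C → acc = 0x1C
  'L' = 0x4C → acc = 0x50
  ',' = 0x2C → acc = 0x7C
  '5' = 0x35 → acc = 0x49
  ',' = 0x2C → acc = 0x65
  '8' = 0x38 → acc = 0x5D
  '8' = 0x38 → acc = 0x65
  '1' = 0x31 → acc = 0x54
  '.' = 0x2E → acc = 0x7A
  '5' = 0x35 → acc = 0x4F
Checksum = 0x4F.

4F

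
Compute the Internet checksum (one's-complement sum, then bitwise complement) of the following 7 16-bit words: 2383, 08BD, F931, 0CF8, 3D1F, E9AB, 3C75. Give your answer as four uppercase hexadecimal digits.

6A55

One's-complement addition (fold any carry out of bit 15 back into bit 0):
  0x2383 + 0x08BD = 0x02C40
  0x2C40 + 0xF931 = 0x12571 → wrap carry → 0x2572
  0x2572 + 0x0CF8 = 0x0326A
  0x326A + 0x3D1F = 0x06F89
  0x6F89 + 0xE9AB = 0x15934 → wrap carry → 0x5935
  0x5935 + 0x3C75 = 0x095AA
One's-complement sum = 0x95AA.
Checksum = ~0x95AA & 0xFFFF = 0x6A55.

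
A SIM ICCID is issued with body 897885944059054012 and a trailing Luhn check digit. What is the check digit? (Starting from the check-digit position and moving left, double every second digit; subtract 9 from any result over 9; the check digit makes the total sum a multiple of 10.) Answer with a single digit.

5

Partial digits right→left: 2 1 0 4 5 0 9 5 0 4 4 9 5 8 8 7 9 8
Double every second digit counting from the check-digit position (so the 1st, 3rd, 5th, ... of the partial from the right).
  doubled (with −9 where >9): 4 0 1 9 0 8 1 7 9 → sum 39
  kept as-is: 1 4 0 5 4 9 8 7 8 → sum 46
Total = 39 + 46 = 85.
Check digit = (10 − (85 mod 10)) mod 10 = 5.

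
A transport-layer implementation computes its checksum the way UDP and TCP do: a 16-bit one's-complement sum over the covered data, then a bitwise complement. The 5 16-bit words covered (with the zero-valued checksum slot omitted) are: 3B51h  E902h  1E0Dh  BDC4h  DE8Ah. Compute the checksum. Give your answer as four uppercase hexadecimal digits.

214F

One's-complement addition (fold any carry out of bit 15 back into bit 0):
  0x3B51 + 0xE902 = 0x12453 → wrap carry → 0x2454
  0x2454 + 0x1E0D = 0x04261
  0x4261 + 0xBDC4 = 0x10025 → wrap carry → 0x0026
  0x0026 + 0xDE8A = 0x0DEB0
One's-complement sum = 0xDEB0.
Checksum = ~0xDEB0 & 0xFFFF = 0x214F.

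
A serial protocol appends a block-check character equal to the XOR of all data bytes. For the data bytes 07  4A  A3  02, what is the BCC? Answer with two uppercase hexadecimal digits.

XOR the bytes together:
  start with 0x07
  0x07 ⊕ 0x4A = 0x4D
  0x4D ⊕ 0xA3 = 0xEE
  0xEE ⊕ 0x02 = 0xEC

EC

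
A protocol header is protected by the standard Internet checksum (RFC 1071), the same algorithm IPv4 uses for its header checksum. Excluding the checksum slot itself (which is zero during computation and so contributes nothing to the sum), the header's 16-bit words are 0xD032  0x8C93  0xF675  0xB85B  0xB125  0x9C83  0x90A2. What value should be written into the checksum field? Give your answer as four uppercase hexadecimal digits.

161C

One's-complement addition (fold any carry out of bit 15 back into bit 0):
  0xD032 + 0x8C93 = 0x15CC5 → wrap carry → 0x5CC6
  0x5CC6 + 0xF675 = 0x1533B → wrap carry → 0x533C
  0x533C + 0xB85B = 0x10B97 → wrap carry → 0x0B98
  0x0B98 + 0xB125 = 0x0BCBD
  0xBCBD + 0x9C83 = 0x15940 → wrap carry → 0x5941
  0x5941 + 0x90A2 = 0x0E9E3
One's-complement sum = 0xE9E3.
Checksum = ~0xE9E3 & 0xFFFF = 0x161C.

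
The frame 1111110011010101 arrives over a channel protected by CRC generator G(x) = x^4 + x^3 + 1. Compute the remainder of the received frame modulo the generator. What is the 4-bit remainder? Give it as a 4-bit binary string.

1011

Modulo-2 division of 1111110011010101 by 11001:
  pos 0: 11111 XOR 11001 = 00110
  pos 2: 11010 XOR 11001 = 00011
  pos 5: 11011 XOR 11001 = 00010
  pos 8: 10010 XOR 11001 = 01011
  pos 9: 10111 XOR 11001 = 01110
  pos 10: 11100 XOR 11001 = 00101
Remainder = 1011 (nonzero — an error is detected).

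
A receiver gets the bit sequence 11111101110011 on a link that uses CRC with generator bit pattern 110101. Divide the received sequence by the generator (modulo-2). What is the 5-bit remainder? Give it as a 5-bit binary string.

01110

Modulo-2 division of 11111101110011 by 110101:
  pos 0: 111111 XOR 110101 = 001010
  pos 2: 101001 XOR 110101 = 011100
  pos 3: 111001 XOR 110101 = 001100
  pos 5: 110010 XOR 110101 = 000111
  pos 8: 111011 XOR 110101 = 001110
Remainder = 01110 (nonzero — an error is detected).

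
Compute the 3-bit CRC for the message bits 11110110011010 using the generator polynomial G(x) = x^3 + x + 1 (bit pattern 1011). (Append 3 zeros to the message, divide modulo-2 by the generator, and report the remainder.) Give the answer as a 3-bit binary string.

101

Append 3 zeros: 11110110011010000. Divide by 1011 (XOR where the leading bit is 1):
  pos 0: 1111 XOR 1011 = 0100
  pos 1: 1000 XOR 1011 = 0011
  pos 3: 1111 XOR 1011 = 0100
  pos 4: 1000 XOR 1011 = 0011
  pos 6: 1101 XOR 1011 = 0110
  pos 7: 1101 XOR 1011 = 0110
  pos 8: 1100 XOR 1011 = 0111
  pos 9: 1111 XOR 1011 = 0100
  pos 10: 1000 XOR 1011 = 0011
  pos 12: 1100 XOR 1011 = 0111
  pos 13: 1110 XOR 1011 = 0101
Remainder (last 3 bits) = 101. This is the CRC / FCS.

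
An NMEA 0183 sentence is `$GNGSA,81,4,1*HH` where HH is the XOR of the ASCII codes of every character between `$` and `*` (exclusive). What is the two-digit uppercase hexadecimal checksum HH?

XOR the ASCII codes of the payload characters:
  'G' = 0x47 → acc = 0x47
  'N' = 0x4E → acc = 0x09
  'G' = 0x47 → acc = 0x4E
  'S' = 0x53 → acc = 0x1D
  'A' = 0x41 → acc = 0x5C
  ',' = 0x2C → acc = 0x70
  '8' = 0x38 → acc = 0x48
  '1' = 0x31 → acc = 0x79
  ',' = 0x2C → acc = 0x55
  '4' = 0x34 → acc = 0x61
  ',' = 0x2C → acc = 0x4D
  '1' = 0x31 → acc = 0x7C
Checksum = 0x7C.

7C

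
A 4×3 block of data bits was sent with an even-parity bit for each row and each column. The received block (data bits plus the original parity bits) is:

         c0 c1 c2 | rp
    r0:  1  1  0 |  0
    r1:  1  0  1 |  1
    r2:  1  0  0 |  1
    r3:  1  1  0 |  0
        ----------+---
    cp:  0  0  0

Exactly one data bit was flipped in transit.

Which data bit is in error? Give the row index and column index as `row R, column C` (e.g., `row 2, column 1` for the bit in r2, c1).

row 1, column 2

Recompute each row's even parity and compare to rp:
  r0: data parity 0, sent rp 0 → ok
  r1: data parity 0, sent rp 1 → mismatch
  r2: data parity 1, sent rp 1 → ok
  r3: data parity 0, sent rp 0 → ok
Recompute each column's even parity and compare to cp:
  c0: data parity 0, sent cp 0 → ok
  c1: data parity 0, sent cp 0 → ok
  c2: data parity 1, sent cp 0 → mismatch
Exactly one row (r1) and one column (c2) fail → the flipped bit is at their intersection.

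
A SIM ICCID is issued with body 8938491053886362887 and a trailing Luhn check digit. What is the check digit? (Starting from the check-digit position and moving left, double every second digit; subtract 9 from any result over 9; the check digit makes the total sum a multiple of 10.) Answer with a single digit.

1

Partial digits right→left: 7 8 8 2 6 3 6 8 8 3 5 0 1 9 4 8 3 9 8
Double every second digit counting from the check-digit position (so the 1st, 3rd, 5th, ... of the partial from the right).
  doubled (with −9 where >9): 5 7 3 3 7 1 2 8 6 7 → sum 49
  kept as-is: 8 2 3 8 3 0 9 8 9 → sum 50
Total = 49 + 50 = 99.
Check digit = (10 − (99 mod 10)) mod 10 = 1.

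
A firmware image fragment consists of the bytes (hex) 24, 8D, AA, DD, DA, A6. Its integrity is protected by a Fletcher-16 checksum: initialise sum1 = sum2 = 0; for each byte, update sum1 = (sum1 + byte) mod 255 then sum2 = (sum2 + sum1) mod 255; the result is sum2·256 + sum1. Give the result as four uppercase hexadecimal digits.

Running sums (mod 255):
  after byte 0 (24): sum1=36, sum2=36
  after byte 1 (8D): sum1=177, sum2=213
  after byte 2 (AA): sum1=92, sum2=50
  after byte 3 (DD): sum1=58, sum2=108
  after byte 4 (DA): sum1=21, sum2=129
  after byte 5 (A6): sum1=187, sum2=61
Checksum = sum2·256 + sum1 = 61·256 + 187 = 15803 = 0x3DBB.

3DBB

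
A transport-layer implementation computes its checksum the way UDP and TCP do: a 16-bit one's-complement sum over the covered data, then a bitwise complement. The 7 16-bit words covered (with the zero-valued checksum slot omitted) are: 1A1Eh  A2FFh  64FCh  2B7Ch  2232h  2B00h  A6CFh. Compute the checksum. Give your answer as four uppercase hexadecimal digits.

One's-complement addition (fold any carry out of bit 15 back into bit 0):
  0x1A1E + 0xA2FF = 0x0BD1D
  0xBD1D + 0x64FC = 0x12219 → wrap carry → 0x221A
  0x221A + 0x2B7C = 0x04D96
  0x4D96 + 0x2232 = 0x06FC8
  0x6FC8 + 0x2B00 = 0x09AC8
  0x9AC8 + 0xA6CF = 0x14197 → wrap carry → 0x4198
One's-complement sum = 0x4198.
Checksum = ~0x4198 & 0xFFFF = 0xBE67.

BE67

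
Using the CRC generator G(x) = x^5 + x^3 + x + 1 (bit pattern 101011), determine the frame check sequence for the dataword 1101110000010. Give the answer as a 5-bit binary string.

00000

Append 5 zeros: 110111000001000000. Divide by 101011 (XOR where the leading bit is 1):
  pos 0: 110111 XOR 101011 = 011100
  pos 1: 111000 XOR 101011 = 010011
  pos 2: 100110 XOR 101011 = 001101
  pos 4: 110100 XOR 101011 = 011111
  pos 5: 111110 XOR 101011 = 010101
  pos 6: 101011 XOR 101011 = 000000
Remainder (last 5 bits) = 00000. This is the CRC / FCS.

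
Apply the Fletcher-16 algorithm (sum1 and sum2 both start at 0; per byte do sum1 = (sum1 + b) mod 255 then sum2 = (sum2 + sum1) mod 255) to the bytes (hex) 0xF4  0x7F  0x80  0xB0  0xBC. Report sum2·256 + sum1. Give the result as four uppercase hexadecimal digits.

6662

Running sums (mod 255):
  after byte 0 (0xF4): sum1=244, sum2=244
  after byte 1 (0x7F): sum1=116, sum2=105
  after byte 2 (0x80): sum1=244, sum2=94
  after byte 3 (0xB0): sum1=165, sum2=4
  after byte 4 (0xBC): sum1=98, sum2=102
Checksum = sum2·256 + sum1 = 102·256 + 98 = 26210 = 0x6662.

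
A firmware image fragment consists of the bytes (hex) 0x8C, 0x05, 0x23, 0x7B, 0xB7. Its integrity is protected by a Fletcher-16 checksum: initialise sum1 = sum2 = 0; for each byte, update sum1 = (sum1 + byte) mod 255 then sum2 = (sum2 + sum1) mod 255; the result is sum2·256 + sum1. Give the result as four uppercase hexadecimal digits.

EAE7

Running sums (mod 255):
  after byte 0 (0x8C): sum1=140, sum2=140
  after byte 1 (0x05): sum1=145, sum2=30
  after byte 2 (0x23): sum1=180, sum2=210
  after byte 3 (0x7B): sum1=48, sum2=3
  after byte 4 (0xB7): sum1=231, sum2=234
Checksum = sum2·256 + sum1 = 234·256 + 231 = 60135 = 0xEAE7.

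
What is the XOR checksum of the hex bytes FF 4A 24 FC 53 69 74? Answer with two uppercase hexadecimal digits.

23

XOR the bytes together:
  start with 0xFF
  0xFF ⊕ 0x4A = 0xB5
  0xB5 ⊕ 0x24 = 0x91
  0x91 ⊕ 0xFC = 0x6D
  0x6D ⊕ 0x53 = 0x3E
  0x3E ⊕ 0x69 = 0x57
  0x57 ⊕ 0x74 = 0x23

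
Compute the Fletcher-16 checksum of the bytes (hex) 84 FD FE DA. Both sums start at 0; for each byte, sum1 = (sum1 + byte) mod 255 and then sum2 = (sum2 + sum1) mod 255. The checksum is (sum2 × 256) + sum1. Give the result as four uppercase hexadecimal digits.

E45C

Running sums (mod 255):
  after byte 0 (84): sum1=132, sum2=132
  after byte 1 (FD): sum1=130, sum2=7
  after byte 2 (FE): sum1=129, sum2=136
  after byte 3 (DA): sum1=92, sum2=228
Checksum = sum2·256 + sum1 = 228·256 + 92 = 58460 = 0xE45C.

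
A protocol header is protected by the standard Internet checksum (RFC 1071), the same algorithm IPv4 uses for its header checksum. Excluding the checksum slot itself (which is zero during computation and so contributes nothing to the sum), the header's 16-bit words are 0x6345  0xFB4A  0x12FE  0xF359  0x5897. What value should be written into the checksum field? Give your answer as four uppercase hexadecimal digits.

One's-complement addition (fold any carry out of bit 15 back into bit 0):
  0x6345 + 0xFB4A = 0x15E8F → wrap carry → 0x5E90
  0x5E90 + 0x12FE = 0x0718E
  0x718E + 0xF359 = 0x164E7 → wrap carry → 0x64E8
  0x64E8 + 0x5897 = 0x0BD7F
One's-complement sum = 0xBD7F.
Checksum = ~0xBD7F & 0xFFFF = 0x4280.

4280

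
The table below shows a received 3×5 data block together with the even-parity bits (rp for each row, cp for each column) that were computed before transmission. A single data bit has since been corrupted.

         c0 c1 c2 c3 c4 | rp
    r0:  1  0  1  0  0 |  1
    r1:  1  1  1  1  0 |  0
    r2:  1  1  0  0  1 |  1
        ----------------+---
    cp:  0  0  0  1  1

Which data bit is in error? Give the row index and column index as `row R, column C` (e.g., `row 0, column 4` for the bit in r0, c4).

Recompute each row's even parity and compare to rp:
  r0: data parity 0, sent rp 1 → mismatch
  r1: data parity 0, sent rp 0 → ok
  r2: data parity 1, sent rp 1 → ok
Recompute each column's even parity and compare to cp:
  c0: data parity 1, sent cp 0 → mismatch
  c1: data parity 0, sent cp 0 → ok
  c2: data parity 0, sent cp 0 → ok
  c3: data parity 1, sent cp 1 → ok
  c4: data parity 1, sent cp 1 → ok
Exactly one row (r0) and one column (c0) fail → the flipped bit is at their intersection.

row 0, column 0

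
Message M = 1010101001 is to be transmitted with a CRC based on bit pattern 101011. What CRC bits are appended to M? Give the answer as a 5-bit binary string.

Append 5 zeros: 101010100100000. Divide by 101011 (XOR where the leading bit is 1):
  pos 0: 101010 XOR 101011 = 000001
  pos 5: 110010 XOR 101011 = 011001
  pos 6: 110010 XOR 101011 = 011001
  pos 7: 110010 XOR 101011 = 011001
  pos 8: 110010 XOR 101011 = 011001
  pos 9: 110010 XOR 101011 = 011001
Remainder (last 5 bits) = 11001. This is the CRC / FCS.

11001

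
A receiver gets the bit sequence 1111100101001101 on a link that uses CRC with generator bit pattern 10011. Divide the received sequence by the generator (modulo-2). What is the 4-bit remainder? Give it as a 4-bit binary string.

Modulo-2 division of 1111100101001101 by 10011:
  pos 0: 11111 XOR 10011 = 01100
  pos 1: 11000 XOR 10011 = 01011
  pos 2: 10110 XOR 10011 = 00101
  pos 4: 10110 XOR 10011 = 00101
  pos 6: 10110 XOR 10011 = 00101
  pos 8: 10101 XOR 10011 = 00110
  pos 10: 11010 XOR 10011 = 01001
  pos 11: 10011 XOR 10011 = 00000
Remainder = 0000 (zero — the frame passes the CRC check).

0000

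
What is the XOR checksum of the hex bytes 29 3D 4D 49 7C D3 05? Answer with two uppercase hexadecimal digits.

BA

XOR the bytes together:
  start with 0x29
  0x29 ⊕ 0x3D = 0x14
  0x14 ⊕ 0x4D = 0x59
  0x59 ⊕ 0x49 = 0x10
  0x10 ⊕ 0x7C = 0x6C
  0x6C ⊕ 0xD3 = 0xBF
  0xBF ⊕ 0x05 = 0xBA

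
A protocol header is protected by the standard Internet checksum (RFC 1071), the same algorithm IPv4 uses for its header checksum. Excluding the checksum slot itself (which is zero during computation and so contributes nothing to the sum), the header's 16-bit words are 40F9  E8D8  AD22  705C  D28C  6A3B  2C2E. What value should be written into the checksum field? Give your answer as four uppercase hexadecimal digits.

One's-complement addition (fold any carry out of bit 15 back into bit 0):
  0x40F9 + 0xE8D8 = 0x129D1 → wrap carry → 0x29D2
  0x29D2 + 0xAD22 = 0x0D6F4
  0xD6F4 + 0x705C = 0x14750 → wrap carry → 0x4751
  0x4751 + 0xD28C = 0x119DD → wrap carry → 0x19DE
  0x19DE + 0x6A3B = 0x08419
  0x8419 + 0x2C2E = 0x0B047
One's-complement sum = 0xB047.
Checksum = ~0xB047 & 0xFFFF = 0x4FB8.

4FB8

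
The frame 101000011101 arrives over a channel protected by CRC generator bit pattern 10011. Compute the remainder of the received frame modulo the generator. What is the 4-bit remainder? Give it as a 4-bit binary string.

Modulo-2 division of 101000011101 by 10011:
  pos 0: 10100 XOR 10011 = 00111
  pos 2: 11100 XOR 10011 = 01111
  pos 3: 11111 XOR 10011 = 01100
  pos 4: 11001 XOR 10011 = 01010
  pos 5: 10101 XOR 10011 = 00110
  pos 7: 11001 XOR 10011 = 01010
Remainder = 1010 (nonzero — an error is detected).

1010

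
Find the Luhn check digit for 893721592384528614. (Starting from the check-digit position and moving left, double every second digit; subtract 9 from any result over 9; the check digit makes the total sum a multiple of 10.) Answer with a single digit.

4

Partial digits right→left: 4 1 6 8 2 5 4 8 3 2 9 5 1 2 7 3 9 8
Double every second digit counting from the check-digit position (so the 1st, 3rd, 5th, ... of the partial from the right).
  doubled (with −9 where >9): 8 3 4 8 6 9 2 5 9 → sum 54
  kept as-is: 1 8 5 8 2 5 2 3 8 → sum 42
Total = 54 + 42 = 96.
Check digit = (10 − (96 mod 10)) mod 10 = 4.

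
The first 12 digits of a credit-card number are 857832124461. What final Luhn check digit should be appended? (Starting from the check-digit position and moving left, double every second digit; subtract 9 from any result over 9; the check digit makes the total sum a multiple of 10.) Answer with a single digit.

5

Partial digits right→left: 1 6 4 4 2 1 2 3 8 7 5 8
Double every second digit counting from the check-digit position (so the 1st, 3rd, 5th, ... of the partial from the right).
  doubled (with −9 where >9): 2 8 4 4 7 1 → sum 26
  kept as-is: 6 4 1 3 7 8 → sum 29
Total = 26 + 29 = 55.
Check digit = (10 − (55 mod 10)) mod 10 = 5.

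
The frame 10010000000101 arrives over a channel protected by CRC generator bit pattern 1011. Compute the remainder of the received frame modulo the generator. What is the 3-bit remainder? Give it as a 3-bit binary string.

Modulo-2 division of 10010000000101 by 1011:
  pos 0: 1001 XOR 1011 = 0010
  pos 2: 1000 XOR 1011 = 0011
  pos 4: 1100 XOR 1011 = 0111
  pos 5: 1110 XOR 1011 = 0101
  pos 6: 1010 XOR 1011 = 0001
  pos 9: 1010 XOR 1011 = 0001
Remainder = 011 (nonzero — an error is detected).

011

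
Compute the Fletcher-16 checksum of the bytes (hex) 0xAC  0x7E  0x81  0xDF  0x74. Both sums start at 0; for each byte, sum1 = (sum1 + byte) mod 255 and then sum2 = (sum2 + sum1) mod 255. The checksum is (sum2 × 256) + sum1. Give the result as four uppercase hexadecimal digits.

1201

Running sums (mod 255):
  after byte 0 (0xAC): sum1=172, sum2=172
  after byte 1 (0x7E): sum1=43, sum2=215
  after byte 2 (0x81): sum1=172, sum2=132
  after byte 3 (0xDF): sum1=140, sum2=17
  after byte 4 (0x74): sum1=1, sum2=18
Checksum = sum2·256 + sum1 = 18·256 + 1 = 4609 = 0x1201.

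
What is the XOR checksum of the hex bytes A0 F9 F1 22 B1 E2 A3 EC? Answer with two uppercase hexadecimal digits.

96

XOR the bytes together:
  start with 0xA0
  0xA0 ⊕ 0xF9 = 0x59
  0x59 ⊕ 0xF1 = 0xA8
  0xA8 ⊕ 0x22 = 0x8A
  0x8A ⊕ 0xB1 = 0x3B
  0x3B ⊕ 0xE2 = 0xD9
  0xD9 ⊕ 0xA3 = 0x7A
  0x7A ⊕ 0xEC = 0x96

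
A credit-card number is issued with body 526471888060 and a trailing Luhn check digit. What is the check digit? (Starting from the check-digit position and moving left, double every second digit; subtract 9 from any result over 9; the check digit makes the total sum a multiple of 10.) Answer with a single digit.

Partial digits right→left: 0 6 0 8 8 8 1 7 4 6 2 5
Double every second digit counting from the check-digit position (so the 1st, 3rd, 5th, ... of the partial from the right).
  doubled (with −9 where >9): 0 0 7 2 8 4 → sum 21
  kept as-is: 6 8 8 7 6 5 → sum 40
Total = 21 + 40 = 61.
Check digit = (10 − (61 mod 10)) mod 10 = 9.

9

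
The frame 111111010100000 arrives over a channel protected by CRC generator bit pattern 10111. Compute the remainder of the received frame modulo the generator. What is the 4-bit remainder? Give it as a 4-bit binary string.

Modulo-2 division of 111111010100000 by 10111:
  pos 0: 11111 XOR 10111 = 01000
  pos 1: 10001 XOR 10111 = 00110
  pos 3: 11001 XOR 10111 = 01110
  pos 4: 11100 XOR 10111 = 01011
  pos 5: 10111 XOR 10111 = 00000
Remainder = 0000 (zero — the frame passes the CRC check).

0000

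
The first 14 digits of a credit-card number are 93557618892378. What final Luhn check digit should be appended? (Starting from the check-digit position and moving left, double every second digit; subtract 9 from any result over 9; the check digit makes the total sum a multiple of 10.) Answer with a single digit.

Partial digits right→left: 8 7 3 2 9 8 8 1 6 7 5 5 3 9
Double every second digit counting from the check-digit position (so the 1st, 3rd, 5th, ... of the partial from the right).
  doubled (with −9 where >9): 7 6 9 7 3 1 6 → sum 39
  kept as-is: 7 2 8 1 7 5 9 → sum 39
Total = 39 + 39 = 78.
Check digit = (10 − (78 mod 10)) mod 10 = 2.

2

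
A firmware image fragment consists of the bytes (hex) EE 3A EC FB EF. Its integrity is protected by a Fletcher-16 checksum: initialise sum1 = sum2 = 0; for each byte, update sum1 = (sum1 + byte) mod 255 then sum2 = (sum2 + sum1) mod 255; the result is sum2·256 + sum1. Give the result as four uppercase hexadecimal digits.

4202

Running sums (mod 255):
  after byte 0 (EE): sum1=238, sum2=238
  after byte 1 (3A): sum1=41, sum2=24
  after byte 2 (EC): sum1=22, sum2=46
  after byte 3 (FB): sum1=18, sum2=64
  after byte 4 (EF): sum1=2, sum2=66
Checksum = sum2·256 + sum1 = 66·256 + 2 = 16898 = 0x4202.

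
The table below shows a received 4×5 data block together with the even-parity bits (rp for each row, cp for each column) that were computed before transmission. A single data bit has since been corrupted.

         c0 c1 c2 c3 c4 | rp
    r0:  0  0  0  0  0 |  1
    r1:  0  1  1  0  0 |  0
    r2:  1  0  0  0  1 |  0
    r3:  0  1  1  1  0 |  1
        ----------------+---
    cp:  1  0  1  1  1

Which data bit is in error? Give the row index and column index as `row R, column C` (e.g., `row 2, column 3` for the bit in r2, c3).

row 0, column 2

Recompute each row's even parity and compare to rp:
  r0: data parity 0, sent rp 1 → mismatch
  r1: data parity 0, sent rp 0 → ok
  r2: data parity 0, sent rp 0 → ok
  r3: data parity 1, sent rp 1 → ok
Recompute each column's even parity and compare to cp:
  c0: data parity 1, sent cp 1 → ok
  c1: data parity 0, sent cp 0 → ok
  c2: data parity 0, sent cp 1 → mismatch
  c3: data parity 1, sent cp 1 → ok
  c4: data parity 1, sent cp 1 → ok
Exactly one row (r0) and one column (c2) fail → the flipped bit is at their intersection.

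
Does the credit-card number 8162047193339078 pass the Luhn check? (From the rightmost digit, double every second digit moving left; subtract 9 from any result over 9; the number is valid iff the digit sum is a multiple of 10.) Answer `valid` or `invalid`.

invalid

From the right, keep odd positions and double even positions (subtract 9 from any doubled value over 9):
  doubled (positions 2,4,...): 5 9 6 9 5 0 3 7 → sum 44
  kept (positions 1,3,...): 8 0 3 3 1 4 2 1 → sum 22
Total = 66.
66 mod 10 = 6, so the number is invalid.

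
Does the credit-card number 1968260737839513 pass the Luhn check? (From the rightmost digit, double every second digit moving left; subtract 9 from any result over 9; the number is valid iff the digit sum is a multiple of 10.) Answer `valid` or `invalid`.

From the right, keep odd positions and double even positions (subtract 9 from any doubled value over 9):
  doubled (positions 2,4,...): 2 9 7 6 0 4 3 2 → sum 33
  kept (positions 1,3,...): 3 5 3 7 7 6 8 9 → sum 48
Total = 81.
81 mod 10 = 1, so the number is invalid.

invalid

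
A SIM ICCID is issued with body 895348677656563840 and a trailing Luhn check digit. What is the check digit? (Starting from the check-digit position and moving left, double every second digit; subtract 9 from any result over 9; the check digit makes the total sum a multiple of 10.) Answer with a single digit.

0

Partial digits right→left: 0 4 8 3 6 5 6 5 6 7 7 6 8 4 3 5 9 8
Double every second digit counting from the check-digit position (so the 1st, 3rd, 5th, ... of the partial from the right).
  doubled (with −9 where >9): 0 7 3 3 3 5 7 6 9 → sum 43
  kept as-is: 4 3 5 5 7 6 4 5 8 → sum 47
Total = 43 + 47 = 90.
Check digit = (10 − (90 mod 10)) mod 10 = 0.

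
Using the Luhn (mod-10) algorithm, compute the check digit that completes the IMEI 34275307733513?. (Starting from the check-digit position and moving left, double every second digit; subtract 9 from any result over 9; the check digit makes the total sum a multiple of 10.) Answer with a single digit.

2

Partial digits right→left: 3 1 5 3 3 7 7 0 3 5 7 2 4 3
Double every second digit counting from the check-digit position (so the 1st, 3rd, 5th, ... of the partial from the right).
  doubled (with −9 where >9): 6 1 6 5 6 5 8 → sum 37
  kept as-is: 1 3 7 0 5 2 3 → sum 21
Total = 37 + 21 = 58.
Check digit = (10 − (58 mod 10)) mod 10 = 2.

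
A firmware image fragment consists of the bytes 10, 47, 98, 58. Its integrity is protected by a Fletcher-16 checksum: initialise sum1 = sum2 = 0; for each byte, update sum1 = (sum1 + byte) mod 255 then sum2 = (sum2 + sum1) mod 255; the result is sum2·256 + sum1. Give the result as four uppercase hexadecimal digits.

Running sums (mod 255):
  after byte 0 (10): sum1=10, sum2=10
  after byte 1 (47): sum1=57, sum2=67
  after byte 2 (98): sum1=155, sum2=222
  after byte 3 (58): sum1=213, sum2=180
Checksum = sum2·256 + sum1 = 180·256 + 213 = 46293 = 0xB4D5.

B4D5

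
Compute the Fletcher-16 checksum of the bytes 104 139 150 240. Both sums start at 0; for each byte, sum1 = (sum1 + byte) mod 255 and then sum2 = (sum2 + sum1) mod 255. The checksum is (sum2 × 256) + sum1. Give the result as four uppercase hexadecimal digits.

627B

Running sums (mod 255):
  after byte 0 (104): sum1=104, sum2=104
  after byte 1 (139): sum1=243, sum2=92
  after byte 2 (150): sum1=138, sum2=230
  after byte 3 (240): sum1=123, sum2=98
Checksum = sum2·256 + sum1 = 98·256 + 123 = 25211 = 0x627B.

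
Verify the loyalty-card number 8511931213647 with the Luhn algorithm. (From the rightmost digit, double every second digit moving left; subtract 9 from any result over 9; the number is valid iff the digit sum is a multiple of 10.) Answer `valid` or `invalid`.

From the right, keep odd positions and double even positions (subtract 9 from any doubled value over 9):
  doubled (positions 2,4,...): 8 6 4 6 2 1 → sum 27
  kept (positions 1,3,...): 7 6 1 1 9 1 8 → sum 33
Total = 60.
60 mod 10 = 0, so the number is valid.

valid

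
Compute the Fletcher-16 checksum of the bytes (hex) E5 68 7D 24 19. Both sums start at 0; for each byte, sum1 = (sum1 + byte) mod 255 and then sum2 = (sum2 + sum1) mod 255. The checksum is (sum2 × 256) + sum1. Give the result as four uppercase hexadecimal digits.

F809

Running sums (mod 255):
  after byte 0 (E5): sum1=229, sum2=229
  after byte 1 (68): sum1=78, sum2=52
  after byte 2 (7D): sum1=203, sum2=0
  after byte 3 (24): sum1=239, sum2=239
  after byte 4 (19): sum1=9, sum2=248
Checksum = sum2·256 + sum1 = 248·256 + 9 = 63497 = 0xF809.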